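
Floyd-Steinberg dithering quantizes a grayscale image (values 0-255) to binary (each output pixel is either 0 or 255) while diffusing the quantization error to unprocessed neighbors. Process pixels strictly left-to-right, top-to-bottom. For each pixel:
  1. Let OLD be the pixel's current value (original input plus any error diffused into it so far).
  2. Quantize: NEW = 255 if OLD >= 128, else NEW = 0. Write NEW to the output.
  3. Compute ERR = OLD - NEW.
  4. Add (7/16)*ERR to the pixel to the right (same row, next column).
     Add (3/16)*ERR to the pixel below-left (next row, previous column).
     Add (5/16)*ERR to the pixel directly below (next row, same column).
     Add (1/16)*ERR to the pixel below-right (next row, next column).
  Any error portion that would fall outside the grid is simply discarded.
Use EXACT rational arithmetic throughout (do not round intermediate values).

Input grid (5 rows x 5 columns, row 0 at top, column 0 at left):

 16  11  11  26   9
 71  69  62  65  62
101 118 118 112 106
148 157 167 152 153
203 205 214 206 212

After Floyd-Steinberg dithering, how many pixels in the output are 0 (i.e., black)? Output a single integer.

Answer: 14

Derivation:
(0,0): OLD=16 → NEW=0, ERR=16
(0,1): OLD=18 → NEW=0, ERR=18
(0,2): OLD=151/8 → NEW=0, ERR=151/8
(0,3): OLD=4385/128 → NEW=0, ERR=4385/128
(0,4): OLD=49127/2048 → NEW=0, ERR=49127/2048
(1,0): OLD=635/8 → NEW=0, ERR=635/8
(1,1): OLD=7289/64 → NEW=0, ERR=7289/64
(1,2): OLD=256561/2048 → NEW=0, ERR=256561/2048
(1,3): OLD=1115671/8192 → NEW=255, ERR=-973289/8192
(1,4): OLD=2576621/131072 → NEW=0, ERR=2576621/131072
(2,0): OLD=150691/1024 → NEW=255, ERR=-110429/1024
(2,1): OLD=4419101/32768 → NEW=255, ERR=-3936739/32768
(2,2): OLD=46886191/524288 → NEW=0, ERR=46886191/524288
(2,3): OLD=1052874021/8388608 → NEW=0, ERR=1052874021/8388608
(2,4): OLD=21425068099/134217728 → NEW=255, ERR=-12800452541/134217728
(3,0): OLD=48115767/524288 → NEW=0, ERR=48115767/524288
(3,1): OLD=711500815/4194304 → NEW=255, ERR=-358046705/4194304
(3,2): OLD=23303418865/134217728 → NEW=255, ERR=-10922101775/134217728
(3,3): OLD=19237139439/134217728 → NEW=255, ERR=-14988381201/134217728
(3,4): OLD=22061256421/268435456 → NEW=0, ERR=22061256421/268435456
(4,0): OLD=14473589957/67108864 → NEW=255, ERR=-2639170363/67108864
(4,1): OLD=325549620985/2147483648 → NEW=255, ERR=-222058709255/2147483648
(4,2): OLD=4022042693359/34359738368 → NEW=0, ERR=4022042693359/34359738368
(4,3): OLD=127894332988425/549755813888 → NEW=255, ERR=-12293399553015/549755813888
(4,4): OLD=1943232780188735/8796093022208 → NEW=255, ERR=-299770940474305/8796093022208
Output grid:
  Row 0: .....  (5 black, running=5)
  Row 1: ...#.  (4 black, running=9)
  Row 2: ##..#  (2 black, running=11)
  Row 3: .###.  (2 black, running=13)
  Row 4: ##.##  (1 black, running=14)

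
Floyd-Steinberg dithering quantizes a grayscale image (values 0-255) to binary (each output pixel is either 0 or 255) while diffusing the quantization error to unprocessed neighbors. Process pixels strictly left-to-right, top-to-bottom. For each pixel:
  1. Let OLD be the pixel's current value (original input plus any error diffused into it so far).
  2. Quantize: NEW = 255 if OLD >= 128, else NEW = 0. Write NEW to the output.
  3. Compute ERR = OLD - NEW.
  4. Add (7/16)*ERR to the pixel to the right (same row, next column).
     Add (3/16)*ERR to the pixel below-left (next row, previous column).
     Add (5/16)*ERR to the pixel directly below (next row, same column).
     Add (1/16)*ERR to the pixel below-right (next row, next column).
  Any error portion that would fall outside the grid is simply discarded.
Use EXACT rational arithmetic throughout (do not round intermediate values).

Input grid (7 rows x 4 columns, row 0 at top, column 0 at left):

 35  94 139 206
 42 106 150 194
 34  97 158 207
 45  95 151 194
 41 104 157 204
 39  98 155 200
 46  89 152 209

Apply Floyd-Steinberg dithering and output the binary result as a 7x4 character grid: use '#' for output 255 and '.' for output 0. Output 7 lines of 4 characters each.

Answer: ..##
.#.#
..##
.#.#
..##
.#.#
..##

Derivation:
(0,0): OLD=35 → NEW=0, ERR=35
(0,1): OLD=1749/16 → NEW=0, ERR=1749/16
(0,2): OLD=47827/256 → NEW=255, ERR=-17453/256
(0,3): OLD=721605/4096 → NEW=255, ERR=-322875/4096
(1,0): OLD=18799/256 → NEW=0, ERR=18799/256
(1,1): OLD=331145/2048 → NEW=255, ERR=-191095/2048
(1,2): OLD=5237949/65536 → NEW=0, ERR=5237949/65536
(1,3): OLD=209791419/1048576 → NEW=255, ERR=-57595461/1048576
(2,0): OLD=1292787/32768 → NEW=0, ERR=1292787/32768
(2,1): OLD=109762081/1048576 → NEW=0, ERR=109762081/1048576
(2,2): OLD=445942949/2097152 → NEW=255, ERR=-88830811/2097152
(2,3): OLD=5915611505/33554432 → NEW=255, ERR=-2640768655/33554432
(3,0): OLD=1291106883/16777216 → NEW=0, ERR=1291106883/16777216
(3,1): OLD=41850050461/268435456 → NEW=255, ERR=-26600990819/268435456
(3,2): OLD=370202051939/4294967296 → NEW=0, ERR=370202051939/4294967296
(3,3): OLD=14050975410229/68719476736 → NEW=255, ERR=-3472491157451/68719476736
(4,0): OLD=199579237319/4294967296 → NEW=0, ERR=199579237319/4294967296
(4,1): OLD=3928465247061/34359738368 → NEW=0, ERR=3928465247061/34359738368
(4,2): OLD=240010676052789/1099511627776 → NEW=255, ERR=-40364789030091/1099511627776
(4,3): OLD=3123224862550531/17592186044416 → NEW=255, ERR=-1362782578775549/17592186044416
(5,0): OLD=41209041975575/549755813888 → NEW=0, ERR=41209041975575/549755813888
(5,1): OLD=2859513177203969/17592186044416 → NEW=255, ERR=-1626494264122111/17592186044416
(5,2): OLD=841781402783069/8796093022208 → NEW=0, ERR=841781402783069/8796093022208
(5,3): OLD=60620185462734965/281474976710656 → NEW=255, ERR=-11155933598482315/281474976710656
(6,0): OLD=14661812852415843/281474976710656 → NEW=0, ERR=14661812852415843/281474976710656
(6,1): OLD=475243559831785189/4503599627370496 → NEW=0, ERR=475243559831785189/4503599627370496
(6,2): OLD=15482552259369787699/72057594037927936 → NEW=255, ERR=-2892134220301835981/72057594037927936
(6,3): OLD=213331933166259704165/1152921504606846976 → NEW=255, ERR=-80663050508486274715/1152921504606846976
Row 0: ..##
Row 1: .#.#
Row 2: ..##
Row 3: .#.#
Row 4: ..##
Row 5: .#.#
Row 6: ..##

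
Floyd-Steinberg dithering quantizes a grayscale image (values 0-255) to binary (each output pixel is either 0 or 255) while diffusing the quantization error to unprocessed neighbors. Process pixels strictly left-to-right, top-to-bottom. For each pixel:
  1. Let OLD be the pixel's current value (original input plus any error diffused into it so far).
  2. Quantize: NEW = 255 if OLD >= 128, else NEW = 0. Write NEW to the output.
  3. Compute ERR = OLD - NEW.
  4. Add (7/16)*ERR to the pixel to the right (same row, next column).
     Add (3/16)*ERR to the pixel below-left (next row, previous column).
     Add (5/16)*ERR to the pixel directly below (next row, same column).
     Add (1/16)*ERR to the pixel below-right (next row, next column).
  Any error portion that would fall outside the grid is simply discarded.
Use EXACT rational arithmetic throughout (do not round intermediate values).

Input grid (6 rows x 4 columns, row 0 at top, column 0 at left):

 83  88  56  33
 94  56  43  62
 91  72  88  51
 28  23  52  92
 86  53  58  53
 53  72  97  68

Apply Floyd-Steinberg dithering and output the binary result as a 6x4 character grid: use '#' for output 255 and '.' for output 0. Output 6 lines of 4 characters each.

Answer: ....
#.#.
....
..#.
....
.##.

Derivation:
(0,0): OLD=83 → NEW=0, ERR=83
(0,1): OLD=1989/16 → NEW=0, ERR=1989/16
(0,2): OLD=28259/256 → NEW=0, ERR=28259/256
(0,3): OLD=332981/4096 → NEW=0, ERR=332981/4096
(1,0): OLD=36671/256 → NEW=255, ERR=-28609/256
(1,1): OLD=147129/2048 → NEW=0, ERR=147129/2048
(1,2): OLD=8646701/65536 → NEW=255, ERR=-8064979/65536
(1,3): OLD=42429643/1048576 → NEW=0, ERR=42429643/1048576
(2,0): OLD=2278915/32768 → NEW=0, ERR=2278915/32768
(2,1): OLD=99424081/1048576 → NEW=0, ERR=99424081/1048576
(2,2): OLD=216223029/2097152 → NEW=0, ERR=216223029/2097152
(2,3): OLD=3391054337/33554432 → NEW=0, ERR=3391054337/33554432
(3,0): OLD=1132660691/16777216 → NEW=0, ERR=1132660691/16777216
(3,1): OLD=28412723981/268435456 → NEW=0, ERR=28412723981/268435456
(3,2): OLD=667447974643/4294967296 → NEW=255, ERR=-427768685837/4294967296
(3,3): OLD=5940910597925/68719476736 → NEW=0, ERR=5940910597925/68719476736
(4,0): OLD=545218214679/4294967296 → NEW=0, ERR=545218214679/4294967296
(4,1): OLD=4369166383813/34359738368 → NEW=0, ERR=4369166383813/34359738368
(4,2): OLD=115814898050341/1099511627776 → NEW=0, ERR=115814898050341/1099511627776
(4,3): OLD=2108854210966163/17592186044416 → NEW=0, ERR=2108854210966163/17592186044416
(5,0): OLD=64053285874663/549755813888 → NEW=0, ERR=64053285874663/549755813888
(5,1): OLD=3349470575962161/17592186044416 → NEW=255, ERR=-1136536865363919/17592186044416
(5,2): OLD=1161752573400757/8796093022208 → NEW=255, ERR=-1081251147262283/8796093022208
(5,3): OLD=16400091778288917/281474976710656 → NEW=0, ERR=16400091778288917/281474976710656
Row 0: ....
Row 1: #.#.
Row 2: ....
Row 3: ..#.
Row 4: ....
Row 5: .##.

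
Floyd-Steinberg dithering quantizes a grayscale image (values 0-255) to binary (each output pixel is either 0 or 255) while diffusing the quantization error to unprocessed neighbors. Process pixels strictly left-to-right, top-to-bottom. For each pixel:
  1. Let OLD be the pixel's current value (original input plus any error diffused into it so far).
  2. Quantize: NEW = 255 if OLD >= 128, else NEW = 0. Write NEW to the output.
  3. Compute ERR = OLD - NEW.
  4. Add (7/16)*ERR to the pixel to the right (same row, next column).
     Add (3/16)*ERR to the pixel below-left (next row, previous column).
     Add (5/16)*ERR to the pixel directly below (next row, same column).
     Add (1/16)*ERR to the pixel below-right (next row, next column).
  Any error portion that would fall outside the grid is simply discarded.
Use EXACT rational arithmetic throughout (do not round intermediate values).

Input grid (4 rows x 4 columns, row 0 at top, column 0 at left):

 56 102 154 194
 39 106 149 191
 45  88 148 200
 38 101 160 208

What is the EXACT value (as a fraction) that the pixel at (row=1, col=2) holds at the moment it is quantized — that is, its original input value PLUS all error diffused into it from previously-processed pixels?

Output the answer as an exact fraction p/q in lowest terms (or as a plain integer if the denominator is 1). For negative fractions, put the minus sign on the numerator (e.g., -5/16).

(0,0): OLD=56 → NEW=0, ERR=56
(0,1): OLD=253/2 → NEW=0, ERR=253/2
(0,2): OLD=6699/32 → NEW=255, ERR=-1461/32
(0,3): OLD=89101/512 → NEW=255, ERR=-41459/512
(1,0): OLD=2567/32 → NEW=0, ERR=2567/32
(1,1): OLD=44945/256 → NEW=255, ERR=-20335/256
(1,2): OLD=759429/8192 → NEW=0, ERR=759429/8192
Target (1,2): original=149, with diffused error = 759429/8192

Answer: 759429/8192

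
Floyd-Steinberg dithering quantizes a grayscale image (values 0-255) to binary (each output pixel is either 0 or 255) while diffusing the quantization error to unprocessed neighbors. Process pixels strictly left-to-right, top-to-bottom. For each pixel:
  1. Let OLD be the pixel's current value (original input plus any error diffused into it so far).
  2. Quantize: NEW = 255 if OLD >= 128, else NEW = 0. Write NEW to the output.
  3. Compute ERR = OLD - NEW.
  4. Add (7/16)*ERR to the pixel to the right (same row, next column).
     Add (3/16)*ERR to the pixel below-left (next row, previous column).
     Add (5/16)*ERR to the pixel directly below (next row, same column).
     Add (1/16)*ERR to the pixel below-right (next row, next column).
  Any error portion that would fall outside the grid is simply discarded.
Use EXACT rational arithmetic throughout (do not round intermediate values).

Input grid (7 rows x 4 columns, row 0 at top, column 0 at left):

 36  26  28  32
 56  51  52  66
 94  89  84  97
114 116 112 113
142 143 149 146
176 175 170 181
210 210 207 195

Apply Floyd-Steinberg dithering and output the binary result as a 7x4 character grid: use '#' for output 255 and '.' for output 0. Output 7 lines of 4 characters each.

Answer: ....
...#
#.#.
.#.#
#.#.
##.#
####

Derivation:
(0,0): OLD=36 → NEW=0, ERR=36
(0,1): OLD=167/4 → NEW=0, ERR=167/4
(0,2): OLD=2961/64 → NEW=0, ERR=2961/64
(0,3): OLD=53495/1024 → NEW=0, ERR=53495/1024
(1,0): OLD=4805/64 → NEW=0, ERR=4805/64
(1,1): OLD=55203/512 → NEW=0, ERR=55203/512
(1,2): OLD=2064927/16384 → NEW=0, ERR=2064927/16384
(1,3): OLD=36793609/262144 → NEW=255, ERR=-30053111/262144
(2,0): OLD=1127857/8192 → NEW=255, ERR=-961103/8192
(2,1): OLD=26132715/262144 → NEW=0, ERR=26132715/262144
(2,2): OLD=79818663/524288 → NEW=255, ERR=-53874777/524288
(2,3): OLD=202118091/8388608 → NEW=0, ERR=202118091/8388608
(3,0): OLD=402772321/4194304 → NEW=0, ERR=402772321/4194304
(3,1): OLD=10909572287/67108864 → NEW=255, ERR=-6203188033/67108864
(3,2): OLD=53897720001/1073741824 → NEW=0, ERR=53897720001/1073741824
(3,3): OLD=2337629292743/17179869184 → NEW=255, ERR=-2043237349177/17179869184
(4,0): OLD=166083560589/1073741824 → NEW=255, ERR=-107720604531/1073741824
(4,1): OLD=735612446567/8589934592 → NEW=0, ERR=735612446567/8589934592
(4,2): OLD=47849471802695/274877906944 → NEW=255, ERR=-22244394468025/274877906944
(4,3): OLD=336742857731105/4398046511104 → NEW=0, ERR=336742857731105/4398046511104
(5,0): OLD=22087268969533/137438953472 → NEW=255, ERR=-12959664165827/137438953472
(5,1): OLD=611611174408331/4398046511104 → NEW=255, ERR=-509890685923189/4398046511104
(5,2): OLD=250023821785443/2199023255552 → NEW=0, ERR=250023821785443/2199023255552
(5,3): OLD=17564880178320511/70368744177664 → NEW=255, ERR=-379149586983809/70368744177664
(6,0): OLD=11174217953007553/70368744177664 → NEW=255, ERR=-6769811812296767/70368744177664
(6,1): OLD=165625981715517655/1125899906842624 → NEW=255, ERR=-121478494529351465/1125899906842624
(6,2): OLD=3369960817756485297/18014398509481984 → NEW=255, ERR=-1223710802161420623/18014398509481984
(6,3): OLD=49201831411180919255/288230376151711744 → NEW=255, ERR=-24296914507505575465/288230376151711744
Row 0: ....
Row 1: ...#
Row 2: #.#.
Row 3: .#.#
Row 4: #.#.
Row 5: ##.#
Row 6: ####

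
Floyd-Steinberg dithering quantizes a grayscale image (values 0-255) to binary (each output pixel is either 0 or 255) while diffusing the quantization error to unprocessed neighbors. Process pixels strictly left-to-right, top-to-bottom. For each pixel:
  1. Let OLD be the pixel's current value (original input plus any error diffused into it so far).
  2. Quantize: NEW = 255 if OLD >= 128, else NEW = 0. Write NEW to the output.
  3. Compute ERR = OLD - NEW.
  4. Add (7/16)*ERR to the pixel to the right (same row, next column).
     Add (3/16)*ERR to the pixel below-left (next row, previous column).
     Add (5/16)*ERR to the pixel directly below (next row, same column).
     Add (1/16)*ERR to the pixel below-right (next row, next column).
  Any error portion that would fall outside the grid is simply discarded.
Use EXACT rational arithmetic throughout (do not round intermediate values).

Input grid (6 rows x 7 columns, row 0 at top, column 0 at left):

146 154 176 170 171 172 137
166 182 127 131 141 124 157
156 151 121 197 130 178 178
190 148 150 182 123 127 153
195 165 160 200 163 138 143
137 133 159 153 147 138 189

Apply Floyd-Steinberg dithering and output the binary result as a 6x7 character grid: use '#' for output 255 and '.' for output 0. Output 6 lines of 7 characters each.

(0,0): OLD=146 → NEW=255, ERR=-109
(0,1): OLD=1701/16 → NEW=0, ERR=1701/16
(0,2): OLD=56963/256 → NEW=255, ERR=-8317/256
(0,3): OLD=638101/4096 → NEW=255, ERR=-406379/4096
(0,4): OLD=8362003/65536 → NEW=0, ERR=8362003/65536
(0,5): OLD=238889093/1048576 → NEW=255, ERR=-28497787/1048576
(0,6): OLD=2098994083/16777216 → NEW=0, ERR=2098994083/16777216
(1,0): OLD=38879/256 → NEW=255, ERR=-26401/256
(1,1): OLD=321945/2048 → NEW=255, ERR=-200295/2048
(1,2): OLD=4069901/65536 → NEW=0, ERR=4069901/65536
(1,3): OLD=39074825/262144 → NEW=255, ERR=-27771895/262144
(1,4): OLD=2067408251/16777216 → NEW=0, ERR=2067408251/16777216
(1,5): OLD=26957843179/134217728 → NEW=255, ERR=-7267677461/134217728
(1,6): OLD=366593237093/2147483648 → NEW=255, ERR=-181015093147/2147483648
(2,0): OLD=3454883/32768 → NEW=0, ERR=3454883/32768
(2,1): OLD=180107185/1048576 → NEW=255, ERR=-87279695/1048576
(2,2): OLD=1308863571/16777216 → NEW=0, ERR=1308863571/16777216
(2,3): OLD=30200471419/134217728 → NEW=255, ERR=-4025049221/134217728
(2,4): OLD=148835808555/1073741824 → NEW=255, ERR=-124968356565/1073741824
(2,5): OLD=3506645217401/34359738368 → NEW=0, ERR=3506645217401/34359738368
(2,6): OLD=106061318512095/549755813888 → NEW=255, ERR=-34126414029345/549755813888
(3,0): OLD=3478613235/16777216 → NEW=255, ERR=-799576845/16777216
(3,1): OLD=16422262391/134217728 → NEW=0, ERR=16422262391/134217728
(3,2): OLD=233092989077/1073741824 → NEW=255, ERR=-40711176043/1073741824
(3,3): OLD=597404547299/4294967296 → NEW=255, ERR=-497812113181/4294967296
(3,4): OLD=29237072771315/549755813888 → NEW=0, ERR=29237072771315/549755813888
(3,5): OLD=717965949981193/4398046511104 → NEW=255, ERR=-403535910350327/4398046511104
(3,6): OLD=7025460513383831/70368744177664 → NEW=0, ERR=7025460513383831/70368744177664
(4,0): OLD=436043024733/2147483648 → NEW=255, ERR=-111565305507/2147483648
(4,1): OLD=5855567791033/34359738368 → NEW=255, ERR=-2906165492807/34359738368
(4,2): OLD=53360592061303/549755813888 → NEW=0, ERR=53360592061303/549755813888
(4,3): OLD=940505046307405/4398046511104 → NEW=255, ERR=-180996814024115/4398046511104
(4,4): OLD=4826121589347351/35184372088832 → NEW=255, ERR=-4145893293304809/35184372088832
(4,5): OLD=89867535064868439/1125899906842624 → NEW=0, ERR=89867535064868439/1125899906842624
(4,6): OLD=3663863380331025553/18014398509481984 → NEW=255, ERR=-929808239586880367/18014398509481984
(5,0): OLD=57672825583675/549755813888 → NEW=0, ERR=57672825583675/549755813888
(5,1): OLD=736308984794473/4398046511104 → NEW=255, ERR=-385192875537047/4398046511104
(5,2): OLD=4855862126394863/35184372088832 → NEW=255, ERR=-4116152756257297/35184372088832
(5,3): OLD=20527899515352011/281474976710656 → NEW=0, ERR=20527899515352011/281474976710656
(5,4): OLD=2782822261199370393/18014398509481984 → NEW=255, ERR=-1810849358718535527/18014398509481984
(5,5): OLD=14688563559081621897/144115188075855872 → NEW=0, ERR=14688563559081621897/144115188075855872
(5,6): OLD=512934988559787455719/2305843009213693952 → NEW=255, ERR=-75054978789704502041/2305843009213693952
Row 0: #.##.#.
Row 1: ##.#.##
Row 2: .#.##.#
Row 3: #.##.#.
Row 4: ##.##.#
Row 5: .##.#.#

Answer: #.##.#.
##.#.##
.#.##.#
#.##.#.
##.##.#
.##.#.#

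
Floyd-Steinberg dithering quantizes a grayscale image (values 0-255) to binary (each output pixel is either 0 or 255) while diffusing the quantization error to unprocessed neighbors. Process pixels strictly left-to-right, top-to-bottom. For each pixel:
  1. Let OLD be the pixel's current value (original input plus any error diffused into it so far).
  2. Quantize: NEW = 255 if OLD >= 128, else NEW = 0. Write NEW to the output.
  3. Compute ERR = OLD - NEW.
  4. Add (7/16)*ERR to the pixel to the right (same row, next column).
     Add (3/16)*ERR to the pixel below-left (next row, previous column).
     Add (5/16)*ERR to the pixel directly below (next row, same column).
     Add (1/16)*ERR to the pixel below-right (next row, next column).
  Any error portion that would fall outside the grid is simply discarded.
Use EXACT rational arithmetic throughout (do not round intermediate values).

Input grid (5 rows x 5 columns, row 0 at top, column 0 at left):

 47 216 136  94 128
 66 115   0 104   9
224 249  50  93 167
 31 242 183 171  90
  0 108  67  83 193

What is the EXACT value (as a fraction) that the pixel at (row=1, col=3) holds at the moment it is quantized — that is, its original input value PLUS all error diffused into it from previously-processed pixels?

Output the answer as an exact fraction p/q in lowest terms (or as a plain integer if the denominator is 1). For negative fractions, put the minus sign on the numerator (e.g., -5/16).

(0,0): OLD=47 → NEW=0, ERR=47
(0,1): OLD=3785/16 → NEW=255, ERR=-295/16
(0,2): OLD=32751/256 → NEW=0, ERR=32751/256
(0,3): OLD=614281/4096 → NEW=255, ERR=-430199/4096
(0,4): OLD=5377215/65536 → NEW=0, ERR=5377215/65536
(1,0): OLD=19771/256 → NEW=0, ERR=19771/256
(1,1): OLD=348061/2048 → NEW=255, ERR=-174179/2048
(1,2): OLD=-1184543/65536 → NEW=0, ERR=-1184543/65536
(1,3): OLD=22715021/262144 → NEW=0, ERR=22715021/262144
Target (1,3): original=104, with diffused error = 22715021/262144

Answer: 22715021/262144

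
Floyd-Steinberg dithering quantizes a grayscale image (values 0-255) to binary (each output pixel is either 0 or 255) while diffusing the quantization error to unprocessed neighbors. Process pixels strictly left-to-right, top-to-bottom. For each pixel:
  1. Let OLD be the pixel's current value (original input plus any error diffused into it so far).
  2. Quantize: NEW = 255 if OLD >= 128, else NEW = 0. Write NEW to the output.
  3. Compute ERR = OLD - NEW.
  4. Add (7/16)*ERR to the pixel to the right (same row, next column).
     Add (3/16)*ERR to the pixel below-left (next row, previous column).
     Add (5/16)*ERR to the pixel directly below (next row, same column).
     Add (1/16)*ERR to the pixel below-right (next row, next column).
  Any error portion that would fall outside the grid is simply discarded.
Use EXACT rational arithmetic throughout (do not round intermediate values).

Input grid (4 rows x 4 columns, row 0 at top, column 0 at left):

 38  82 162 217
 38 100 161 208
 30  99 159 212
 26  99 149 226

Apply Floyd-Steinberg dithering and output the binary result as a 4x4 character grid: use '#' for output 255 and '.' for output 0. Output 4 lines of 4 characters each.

Answer: ..##
.#.#
..##
.#.#

Derivation:
(0,0): OLD=38 → NEW=0, ERR=38
(0,1): OLD=789/8 → NEW=0, ERR=789/8
(0,2): OLD=26259/128 → NEW=255, ERR=-6381/128
(0,3): OLD=399749/2048 → NEW=255, ERR=-122491/2048
(1,0): OLD=8751/128 → NEW=0, ERR=8751/128
(1,1): OLD=157449/1024 → NEW=255, ERR=-103671/1024
(1,2): OLD=3148285/32768 → NEW=0, ERR=3148285/32768
(1,3): OLD=119657083/524288 → NEW=255, ERR=-14036357/524288
(2,0): OLD=530547/16384 → NEW=0, ERR=530547/16384
(2,1): OLD=54429921/524288 → NEW=0, ERR=54429921/524288
(2,2): OLD=233934037/1048576 → NEW=255, ERR=-33452843/1048576
(2,3): OLD=3282981441/16777216 → NEW=255, ERR=-995208639/16777216
(3,0): OLD=466281091/8388608 → NEW=0, ERR=466281091/8388608
(3,1): OLD=20374688221/134217728 → NEW=255, ERR=-13850832419/134217728
(3,2): OLD=191658469539/2147483648 → NEW=0, ERR=191658469539/2147483648
(3,3): OLD=8401465206517/34359738368 → NEW=255, ERR=-360268077323/34359738368
Row 0: ..##
Row 1: .#.#
Row 2: ..##
Row 3: .#.#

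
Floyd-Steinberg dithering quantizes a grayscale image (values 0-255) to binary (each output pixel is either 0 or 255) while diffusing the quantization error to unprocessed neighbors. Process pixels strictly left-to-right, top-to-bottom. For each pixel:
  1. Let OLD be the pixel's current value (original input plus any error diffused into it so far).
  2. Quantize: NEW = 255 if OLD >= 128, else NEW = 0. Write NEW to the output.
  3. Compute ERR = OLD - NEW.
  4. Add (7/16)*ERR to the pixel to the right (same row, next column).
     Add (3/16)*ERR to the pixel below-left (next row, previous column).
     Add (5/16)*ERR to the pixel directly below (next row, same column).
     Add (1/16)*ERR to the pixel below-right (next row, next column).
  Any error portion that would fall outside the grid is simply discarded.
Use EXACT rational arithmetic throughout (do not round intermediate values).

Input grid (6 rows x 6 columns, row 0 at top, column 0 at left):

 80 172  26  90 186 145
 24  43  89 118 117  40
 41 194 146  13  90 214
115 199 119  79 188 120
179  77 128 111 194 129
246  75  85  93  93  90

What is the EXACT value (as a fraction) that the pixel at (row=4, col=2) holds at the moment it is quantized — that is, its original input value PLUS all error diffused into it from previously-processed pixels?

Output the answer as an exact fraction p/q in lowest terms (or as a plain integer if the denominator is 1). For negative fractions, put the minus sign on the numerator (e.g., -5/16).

Answer: 842058891889/4294967296

Derivation:
(0,0): OLD=80 → NEW=0, ERR=80
(0,1): OLD=207 → NEW=255, ERR=-48
(0,2): OLD=5 → NEW=0, ERR=5
(0,3): OLD=1475/16 → NEW=0, ERR=1475/16
(0,4): OLD=57941/256 → NEW=255, ERR=-7339/256
(0,5): OLD=542547/4096 → NEW=255, ERR=-501933/4096
(1,0): OLD=40 → NEW=0, ERR=40
(1,1): OLD=823/16 → NEW=0, ERR=823/16
(1,2): OLD=16301/128 → NEW=0, ERR=16301/128
(1,3): OLD=808805/4096 → NEW=255, ERR=-235675/4096
(1,4): OLD=1075667/16384 → NEW=0, ERR=1075667/16384
(1,5): OLD=7507073/262144 → NEW=0, ERR=7507073/262144
(2,0): OLD=16165/256 → NEW=0, ERR=16165/256
(2,1): OLD=1081665/4096 → NEW=255, ERR=37185/4096
(2,2): OLD=5970187/32768 → NEW=255, ERR=-2385653/32768
(2,3): OLD=-8683769/524288 → NEW=0, ERR=-8683769/524288
(2,4): OLD=881171095/8388608 → NEW=0, ERR=881171095/8388608
(2,5): OLD=36642664641/134217728 → NEW=255, ERR=2417144001/134217728
(3,0): OLD=8941395/65536 → NEW=255, ERR=-7770285/65536
(3,1): OLD=147073751/1048576 → NEW=255, ERR=-120313129/1048576
(3,2): OLD=730009067/16777216 → NEW=0, ERR=730009067/16777216
(3,3): OLD=28992633687/268435456 → NEW=0, ERR=28992633687/268435456
(3,4): OLD=1161446436935/4294967296 → NEW=255, ERR=66229776455/4294967296
(3,5): OLD=9547848284305/68719476736 → NEW=255, ERR=-7975618283375/68719476736
(4,0): OLD=2020559477/16777216 → NEW=0, ERR=2020559477/16777216
(4,1): OLD=6347307593/67108864 → NEW=0, ERR=6347307593/67108864
(4,2): OLD=842058891889/4294967296 → NEW=255, ERR=-253157768591/4294967296
Target (4,2): original=128, with diffused error = 842058891889/4294967296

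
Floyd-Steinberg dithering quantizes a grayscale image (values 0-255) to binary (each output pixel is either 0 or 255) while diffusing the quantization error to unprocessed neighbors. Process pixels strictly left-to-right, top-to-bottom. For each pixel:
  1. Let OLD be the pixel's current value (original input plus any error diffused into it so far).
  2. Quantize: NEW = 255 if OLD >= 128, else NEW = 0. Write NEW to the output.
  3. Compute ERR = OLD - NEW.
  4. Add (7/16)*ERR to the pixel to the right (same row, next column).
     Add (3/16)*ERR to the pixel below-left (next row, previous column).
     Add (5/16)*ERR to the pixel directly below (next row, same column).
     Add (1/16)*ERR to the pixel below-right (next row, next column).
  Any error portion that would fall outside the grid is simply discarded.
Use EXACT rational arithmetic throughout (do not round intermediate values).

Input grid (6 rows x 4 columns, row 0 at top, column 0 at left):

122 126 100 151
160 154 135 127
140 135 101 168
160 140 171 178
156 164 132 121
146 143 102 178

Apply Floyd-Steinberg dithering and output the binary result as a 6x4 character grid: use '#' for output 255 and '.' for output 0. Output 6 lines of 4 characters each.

Answer: .#.#
#.#.
#.##
#.#.
#.#.
#.##

Derivation:
(0,0): OLD=122 → NEW=0, ERR=122
(0,1): OLD=1435/8 → NEW=255, ERR=-605/8
(0,2): OLD=8565/128 → NEW=0, ERR=8565/128
(0,3): OLD=369203/2048 → NEW=255, ERR=-153037/2048
(1,0): OLD=23545/128 → NEW=255, ERR=-9095/128
(1,1): OLD=122319/1024 → NEW=0, ERR=122319/1024
(1,2): OLD=6207355/32768 → NEW=255, ERR=-2148485/32768
(1,3): OLD=41494861/524288 → NEW=0, ERR=41494861/524288
(2,0): OLD=2296917/16384 → NEW=255, ERR=-1881003/16384
(2,1): OLD=55242103/524288 → NEW=0, ERR=55242103/524288
(2,2): OLD=156147155/1048576 → NEW=255, ERR=-111239725/1048576
(2,3): OLD=2386091303/16777216 → NEW=255, ERR=-1892098777/16777216
(3,0): OLD=1206943109/8388608 → NEW=255, ERR=-932151931/8388608
(3,1): OLD=13051959707/134217728 → NEW=0, ERR=13051959707/134217728
(3,2): OLD=356121605477/2147483648 → NEW=255, ERR=-191486724763/2147483648
(3,3): OLD=3336864182083/34359738368 → NEW=0, ERR=3336864182083/34359738368
(4,0): OLD=299591173729/2147483648 → NEW=255, ERR=-248017156511/2147483648
(4,1): OLD=2064971352355/17179869184 → NEW=0, ERR=2064971352355/17179869184
(4,2): OLD=99510322616387/549755813888 → NEW=255, ERR=-40677409925053/549755813888
(4,3): OLD=997513919239109/8796093022208 → NEW=0, ERR=997513919239109/8796093022208
(5,0): OLD=36406402210449/274877906944 → NEW=255, ERR=-33687464060271/274877906944
(5,1): OLD=931087599866775/8796093022208 → NEW=0, ERR=931087599866775/8796093022208
(5,2): OLD=677139103357179/4398046511104 → NEW=255, ERR=-444362756974341/4398046511104
(5,3): OLD=23166925367002307/140737488355328 → NEW=255, ERR=-12721134163606333/140737488355328
Row 0: .#.#
Row 1: #.#.
Row 2: #.##
Row 3: #.#.
Row 4: #.#.
Row 5: #.##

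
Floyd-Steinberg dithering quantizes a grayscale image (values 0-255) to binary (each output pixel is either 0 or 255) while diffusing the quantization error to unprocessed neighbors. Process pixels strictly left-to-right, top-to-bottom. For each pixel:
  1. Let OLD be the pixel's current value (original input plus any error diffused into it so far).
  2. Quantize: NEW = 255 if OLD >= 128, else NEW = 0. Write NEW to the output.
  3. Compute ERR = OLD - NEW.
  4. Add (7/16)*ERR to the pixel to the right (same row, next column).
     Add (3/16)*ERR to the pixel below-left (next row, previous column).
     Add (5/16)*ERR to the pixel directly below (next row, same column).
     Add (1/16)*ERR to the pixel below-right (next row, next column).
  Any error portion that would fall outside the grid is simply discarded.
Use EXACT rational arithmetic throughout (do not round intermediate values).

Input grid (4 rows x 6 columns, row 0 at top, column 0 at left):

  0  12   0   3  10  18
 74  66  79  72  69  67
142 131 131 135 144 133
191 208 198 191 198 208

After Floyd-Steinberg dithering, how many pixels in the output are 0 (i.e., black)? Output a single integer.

Answer: 13

Derivation:
(0,0): OLD=0 → NEW=0, ERR=0
(0,1): OLD=12 → NEW=0, ERR=12
(0,2): OLD=21/4 → NEW=0, ERR=21/4
(0,3): OLD=339/64 → NEW=0, ERR=339/64
(0,4): OLD=12613/1024 → NEW=0, ERR=12613/1024
(0,5): OLD=383203/16384 → NEW=0, ERR=383203/16384
(1,0): OLD=305/4 → NEW=0, ERR=305/4
(1,1): OLD=3331/32 → NEW=0, ERR=3331/32
(1,2): OLD=130995/1024 → NEW=0, ERR=130995/1024
(1,3): OLD=541737/4096 → NEW=255, ERR=-502743/4096
(1,4): OLD=6256565/262144 → NEW=0, ERR=6256565/262144
(1,5): OLD=358699491/4194304 → NEW=0, ERR=358699491/4194304
(2,0): OLD=94897/512 → NEW=255, ERR=-35663/512
(2,1): OLD=2651047/16384 → NEW=255, ERR=-1526873/16384
(2,2): OLD=29804909/262144 → NEW=0, ERR=29804909/262144
(2,3): OLD=333146029/2097152 → NEW=255, ERR=-201627731/2097152
(2,4): OLD=7902703023/67108864 → NEW=0, ERR=7902703023/67108864
(2,5): OLD=228424223673/1073741824 → NEW=255, ERR=-45379941447/1073741824
(3,0): OLD=39782805/262144 → NEW=255, ERR=-27063915/262144
(3,1): OLD=315986629/2097152 → NEW=255, ERR=-218787131/2097152
(3,2): OLD=2752070521/16777216 → NEW=255, ERR=-1526119559/16777216
(3,3): OLD=161431069545/1073741824 → NEW=255, ERR=-112373095575/1073741824
(3,4): OLD=1503922724317/8589934592 → NEW=255, ERR=-686510596643/8589934592
(3,5): OLD=22978076474739/137438953472 → NEW=255, ERR=-12068856660621/137438953472
Output grid:
  Row 0: ......  (6 black, running=6)
  Row 1: ...#..  (5 black, running=11)
  Row 2: ##.#.#  (2 black, running=13)
  Row 3: ######  (0 black, running=13)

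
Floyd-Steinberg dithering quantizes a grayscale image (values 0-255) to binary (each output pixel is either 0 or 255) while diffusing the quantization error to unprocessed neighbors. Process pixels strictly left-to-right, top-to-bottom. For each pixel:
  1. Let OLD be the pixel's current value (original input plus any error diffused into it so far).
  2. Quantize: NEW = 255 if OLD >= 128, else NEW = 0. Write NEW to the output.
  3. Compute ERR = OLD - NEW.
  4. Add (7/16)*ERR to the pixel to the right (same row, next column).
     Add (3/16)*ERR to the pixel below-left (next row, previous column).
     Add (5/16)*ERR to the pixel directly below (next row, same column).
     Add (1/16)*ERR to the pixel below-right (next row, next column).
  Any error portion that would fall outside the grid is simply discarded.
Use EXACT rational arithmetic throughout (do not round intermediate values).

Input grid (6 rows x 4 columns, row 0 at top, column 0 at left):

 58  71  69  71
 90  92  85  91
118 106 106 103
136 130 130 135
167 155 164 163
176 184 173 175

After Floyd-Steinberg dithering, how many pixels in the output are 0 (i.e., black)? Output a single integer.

Answer: 12

Derivation:
(0,0): OLD=58 → NEW=0, ERR=58
(0,1): OLD=771/8 → NEW=0, ERR=771/8
(0,2): OLD=14229/128 → NEW=0, ERR=14229/128
(0,3): OLD=245011/2048 → NEW=0, ERR=245011/2048
(1,0): OLD=16153/128 → NEW=0, ERR=16153/128
(1,1): OLD=206639/1024 → NEW=255, ERR=-54481/1024
(1,2): OLD=4093275/32768 → NEW=0, ERR=4093275/32768
(1,3): OLD=99606637/524288 → NEW=255, ERR=-34086803/524288
(2,0): OLD=2415989/16384 → NEW=255, ERR=-1761931/16384
(2,1): OLD=38605527/524288 → NEW=0, ERR=38605527/524288
(2,2): OLD=169592307/1048576 → NEW=255, ERR=-97794573/1048576
(2,3): OLD=833608007/16777216 → NEW=0, ERR=833608007/16777216
(3,0): OLD=974758309/8388608 → NEW=0, ERR=974758309/8388608
(3,1): OLD=24110876539/134217728 → NEW=255, ERR=-10114644101/134217728
(3,2): OLD=175671445893/2147483648 → NEW=0, ERR=175671445893/2147483648
(3,3): OLD=6201490639907/34359738368 → NEW=255, ERR=-2560242643933/34359738368
(4,0): OLD=406266501633/2147483648 → NEW=255, ERR=-141341828607/2147483648
(4,1): OLD=2151873791747/17179869184 → NEW=0, ERR=2151873791747/17179869184
(4,2): OLD=124069825411875/549755813888 → NEW=255, ERR=-16117907129565/549755813888
(4,3): OLD=1161090291346917/8796093022208 → NEW=255, ERR=-1081913429316123/8796093022208
(5,0): OLD=49180459853105/274877906944 → NEW=255, ERR=-20913406417615/274877906944
(5,1): OLD=1585456003407095/8796093022208 → NEW=255, ERR=-657547717255945/8796093022208
(5,2): OLD=509729312116907/4398046511104 → NEW=0, ERR=509729312116907/4398046511104
(5,3): OLD=26097817171165443/140737488355328 → NEW=255, ERR=-9790242359443197/140737488355328
Output grid:
  Row 0: ....  (4 black, running=4)
  Row 1: .#.#  (2 black, running=6)
  Row 2: #.#.  (2 black, running=8)
  Row 3: .#.#  (2 black, running=10)
  Row 4: #.##  (1 black, running=11)
  Row 5: ##.#  (1 black, running=12)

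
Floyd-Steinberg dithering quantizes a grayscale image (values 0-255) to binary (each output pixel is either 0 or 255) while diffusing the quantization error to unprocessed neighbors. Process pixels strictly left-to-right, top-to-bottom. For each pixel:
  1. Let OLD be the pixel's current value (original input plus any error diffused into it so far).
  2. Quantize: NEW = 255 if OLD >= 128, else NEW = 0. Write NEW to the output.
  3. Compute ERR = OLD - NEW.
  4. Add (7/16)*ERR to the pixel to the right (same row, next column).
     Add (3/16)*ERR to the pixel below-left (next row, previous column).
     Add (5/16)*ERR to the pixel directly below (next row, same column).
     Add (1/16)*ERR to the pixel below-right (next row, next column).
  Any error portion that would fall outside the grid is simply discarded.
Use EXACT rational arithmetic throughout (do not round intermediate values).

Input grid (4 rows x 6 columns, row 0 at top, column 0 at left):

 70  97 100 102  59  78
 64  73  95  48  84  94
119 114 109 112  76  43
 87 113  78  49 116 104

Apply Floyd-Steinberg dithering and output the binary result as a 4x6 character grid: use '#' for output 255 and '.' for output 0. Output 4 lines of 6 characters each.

Answer: ..#...
.#..#.
#.#...
...#.#

Derivation:
(0,0): OLD=70 → NEW=0, ERR=70
(0,1): OLD=1021/8 → NEW=0, ERR=1021/8
(0,2): OLD=19947/128 → NEW=255, ERR=-12693/128
(0,3): OLD=120045/2048 → NEW=0, ERR=120045/2048
(0,4): OLD=2773627/32768 → NEW=0, ERR=2773627/32768
(0,5): OLD=60309853/524288 → NEW=0, ERR=60309853/524288
(1,0): OLD=14055/128 → NEW=0, ERR=14055/128
(1,1): OLD=150225/1024 → NEW=255, ERR=-110895/1024
(1,2): OLD=1166501/32768 → NEW=0, ERR=1166501/32768
(1,3): OLD=12001601/131072 → NEW=0, ERR=12001601/131072
(1,4): OLD=1474239139/8388608 → NEW=255, ERR=-664855901/8388608
(1,5): OLD=13497311877/134217728 → NEW=0, ERR=13497311877/134217728
(2,0): OLD=2179211/16384 → NEW=255, ERR=-1998709/16384
(2,1): OLD=21141289/524288 → NEW=0, ERR=21141289/524288
(2,2): OLD=1242908347/8388608 → NEW=255, ERR=-896186693/8388608
(2,3): OLD=5451823779/67108864 → NEW=0, ERR=5451823779/67108864
(2,4): OLD=239127393129/2147483648 → NEW=0, ERR=239127393129/2147483648
(2,5): OLD=4060942341231/34359738368 → NEW=0, ERR=4060942341231/34359738368
(3,0): OLD=473439323/8388608 → NEW=0, ERR=473439323/8388608
(3,1): OLD=8230041279/67108864 → NEW=0, ERR=8230041279/67108864
(3,2): OLD=62288119917/536870912 → NEW=0, ERR=62288119917/536870912
(3,3): OLD=4787944728327/34359738368 → NEW=255, ERR=-3973788555513/34359738368
(3,4): OLD=35029753385639/274877906944 → NEW=0, ERR=35029753385639/274877906944
(3,5): OLD=895651110824041/4398046511104 → NEW=255, ERR=-225850749507479/4398046511104
Row 0: ..#...
Row 1: .#..#.
Row 2: #.#...
Row 3: ...#.#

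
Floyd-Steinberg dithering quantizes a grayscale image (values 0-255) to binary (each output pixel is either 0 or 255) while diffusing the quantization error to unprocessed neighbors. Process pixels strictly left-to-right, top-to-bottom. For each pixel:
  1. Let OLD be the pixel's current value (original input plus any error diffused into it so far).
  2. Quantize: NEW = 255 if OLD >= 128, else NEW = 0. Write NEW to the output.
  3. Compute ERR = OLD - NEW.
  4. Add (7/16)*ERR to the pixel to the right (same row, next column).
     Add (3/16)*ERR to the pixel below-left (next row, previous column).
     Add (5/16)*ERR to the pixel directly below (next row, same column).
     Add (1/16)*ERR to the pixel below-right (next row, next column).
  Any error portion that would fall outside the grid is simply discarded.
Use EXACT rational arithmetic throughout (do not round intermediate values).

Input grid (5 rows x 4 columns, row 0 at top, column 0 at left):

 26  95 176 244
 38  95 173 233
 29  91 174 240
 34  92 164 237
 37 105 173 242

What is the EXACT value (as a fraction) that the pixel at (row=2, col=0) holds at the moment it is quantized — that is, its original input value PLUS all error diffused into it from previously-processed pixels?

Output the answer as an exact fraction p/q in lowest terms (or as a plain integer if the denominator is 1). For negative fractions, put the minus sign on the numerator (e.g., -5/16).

(0,0): OLD=26 → NEW=0, ERR=26
(0,1): OLD=851/8 → NEW=0, ERR=851/8
(0,2): OLD=28485/128 → NEW=255, ERR=-4155/128
(0,3): OLD=470627/2048 → NEW=255, ERR=-51613/2048
(1,0): OLD=8457/128 → NEW=0, ERR=8457/128
(1,1): OLD=156351/1024 → NEW=255, ERR=-104769/1024
(1,2): OLD=3932715/32768 → NEW=0, ERR=3932715/32768
(1,3): OLD=144495389/524288 → NEW=255, ERR=10801949/524288
(2,0): OLD=499109/16384 → NEW=0, ERR=499109/16384
Target (2,0): original=29, with diffused error = 499109/16384

Answer: 499109/16384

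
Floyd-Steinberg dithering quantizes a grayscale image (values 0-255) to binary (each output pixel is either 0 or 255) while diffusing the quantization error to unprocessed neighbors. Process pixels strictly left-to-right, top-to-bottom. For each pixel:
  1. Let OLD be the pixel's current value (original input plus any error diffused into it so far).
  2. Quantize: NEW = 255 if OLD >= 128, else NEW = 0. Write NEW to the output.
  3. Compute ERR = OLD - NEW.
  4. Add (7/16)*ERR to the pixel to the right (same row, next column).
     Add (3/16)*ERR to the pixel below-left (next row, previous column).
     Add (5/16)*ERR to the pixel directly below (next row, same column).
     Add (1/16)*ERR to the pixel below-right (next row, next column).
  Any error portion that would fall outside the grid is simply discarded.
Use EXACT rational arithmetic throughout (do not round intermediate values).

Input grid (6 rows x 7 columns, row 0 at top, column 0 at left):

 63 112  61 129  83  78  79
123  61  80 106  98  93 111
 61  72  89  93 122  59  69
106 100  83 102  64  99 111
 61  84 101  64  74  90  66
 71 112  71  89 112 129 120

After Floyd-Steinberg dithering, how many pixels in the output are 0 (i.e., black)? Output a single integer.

Answer: 28

Derivation:
(0,0): OLD=63 → NEW=0, ERR=63
(0,1): OLD=2233/16 → NEW=255, ERR=-1847/16
(0,2): OLD=2687/256 → NEW=0, ERR=2687/256
(0,3): OLD=547193/4096 → NEW=255, ERR=-497287/4096
(0,4): OLD=1958479/65536 → NEW=0, ERR=1958479/65536
(0,5): OLD=95498281/1048576 → NEW=0, ERR=95498281/1048576
(0,6): OLD=1993888031/16777216 → NEW=0, ERR=1993888031/16777216
(1,0): OLD=30987/256 → NEW=0, ERR=30987/256
(1,1): OLD=171597/2048 → NEW=0, ERR=171597/2048
(1,2): OLD=5895505/65536 → NEW=0, ERR=5895505/65536
(1,3): OLD=29799485/262144 → NEW=0, ERR=29799485/262144
(1,4): OLD=2794420439/16777216 → NEW=255, ERR=-1483769641/16777216
(1,5): OLD=14350503559/134217728 → NEW=0, ERR=14350503559/134217728
(1,6): OLD=430803511049/2147483648 → NEW=255, ERR=-116804819191/2147483648
(2,0): OLD=3753119/32768 → NEW=0, ERR=3753119/32768
(2,1): OLD=181115845/1048576 → NEW=255, ERR=-86271035/1048576
(2,2): OLD=1806366863/16777216 → NEW=0, ERR=1806366863/16777216
(2,3): OLD=22101420503/134217728 → NEW=255, ERR=-12124100137/134217728
(2,4): OLD=88041182727/1073741824 → NEW=0, ERR=88041182727/1073741824
(2,5): OLD=3867504434989/34359738368 → NEW=0, ERR=3867504434989/34359738368
(2,6): OLD=59335025579019/549755813888 → NEW=0, ERR=59335025579019/549755813888
(3,0): OLD=2120070831/16777216 → NEW=0, ERR=2120070831/16777216
(3,1): OLD=21061528067/134217728 → NEW=255, ERR=-13163992573/134217728
(3,2): OLD=55466438201/1073741824 → NEW=0, ERR=55466438201/1073741824
(3,3): OLD=508844686527/4294967296 → NEW=0, ERR=508844686527/4294967296
(3,4): OLD=86265007440559/549755813888 → NEW=255, ERR=-53922725100881/549755813888
(3,5): OLD=512918325292413/4398046511104 → NEW=0, ERR=512918325292413/4398046511104
(3,6): OLD=14269800471606947/70368744177664 → NEW=255, ERR=-3674229293697373/70368744177664
(4,0): OLD=176307358049/2147483648 → NEW=0, ERR=176307358049/2147483648
(4,1): OLD=3671417818989/34359738368 → NEW=0, ERR=3671417818989/34359738368
(4,2): OLD=98942182425731/549755813888 → NEW=255, ERR=-41245550115709/549755813888
(4,3): OLD=233261171522449/4398046511104 → NEW=0, ERR=233261171522449/4398046511104
(4,4): OLD=3371509100324963/35184372088832 → NEW=0, ERR=3371509100324963/35184372088832
(4,5): OLD=171640788349773795/1125899906842624 → NEW=255, ERR=-115463687895095325/1125899906842624
(4,6): OLD=218073234139211557/18014398509481984 → NEW=0, ERR=218073234139211557/18014398509481984
(5,0): OLD=64151504886935/549755813888 → NEW=0, ERR=64151504886935/549755813888
(5,1): OLD=824667205764189/4398046511104 → NEW=255, ERR=-296834654567331/4398046511104
(5,2): OLD=1219120622706203/35184372088832 → NEW=0, ERR=1219120622706203/35184372088832
(5,3): OLD=37720824583953831/281474976710656 → NEW=255, ERR=-34055294477263449/281474976710656
(5,4): OLD=1316829639975060685/18014398509481984 → NEW=0, ERR=1316829639975060685/18014398509481984
(5,5): OLD=19771431666786314749/144115188075855872 → NEW=255, ERR=-16977941292556932611/144115188075855872
(5,6): OLD=151799149372741006643/2305843009213693952 → NEW=0, ERR=151799149372741006643/2305843009213693952
Output grid:
  Row 0: .#.#...  (5 black, running=5)
  Row 1: ....#.#  (5 black, running=10)
  Row 2: .#.#...  (5 black, running=15)
  Row 3: .#..#.#  (4 black, running=19)
  Row 4: ..#..#.  (5 black, running=24)
  Row 5: .#.#.#.  (4 black, running=28)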